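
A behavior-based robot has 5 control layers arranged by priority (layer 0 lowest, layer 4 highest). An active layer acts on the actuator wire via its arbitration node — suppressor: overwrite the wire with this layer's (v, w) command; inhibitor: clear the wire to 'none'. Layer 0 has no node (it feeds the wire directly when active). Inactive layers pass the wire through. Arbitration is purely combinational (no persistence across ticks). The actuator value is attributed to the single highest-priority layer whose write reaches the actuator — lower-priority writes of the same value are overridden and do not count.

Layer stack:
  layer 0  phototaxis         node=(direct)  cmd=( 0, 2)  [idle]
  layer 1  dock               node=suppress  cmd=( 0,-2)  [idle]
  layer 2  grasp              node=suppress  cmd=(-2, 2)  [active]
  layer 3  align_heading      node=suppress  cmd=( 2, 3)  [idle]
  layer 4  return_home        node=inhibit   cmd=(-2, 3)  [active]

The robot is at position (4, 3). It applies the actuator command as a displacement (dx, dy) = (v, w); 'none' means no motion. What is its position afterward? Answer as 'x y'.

L0 phototaxis: idle → wire = none
L1 dock: idle → wire stays none
L2 grasp: active, suppressor → wire = (-2, 2)
L3 align_heading: idle → wire stays (-2, 2)
L4 return_home: active, inhibitor → wire = none
actuator = none
position: (4, 3) + none = (4, 3)

4 3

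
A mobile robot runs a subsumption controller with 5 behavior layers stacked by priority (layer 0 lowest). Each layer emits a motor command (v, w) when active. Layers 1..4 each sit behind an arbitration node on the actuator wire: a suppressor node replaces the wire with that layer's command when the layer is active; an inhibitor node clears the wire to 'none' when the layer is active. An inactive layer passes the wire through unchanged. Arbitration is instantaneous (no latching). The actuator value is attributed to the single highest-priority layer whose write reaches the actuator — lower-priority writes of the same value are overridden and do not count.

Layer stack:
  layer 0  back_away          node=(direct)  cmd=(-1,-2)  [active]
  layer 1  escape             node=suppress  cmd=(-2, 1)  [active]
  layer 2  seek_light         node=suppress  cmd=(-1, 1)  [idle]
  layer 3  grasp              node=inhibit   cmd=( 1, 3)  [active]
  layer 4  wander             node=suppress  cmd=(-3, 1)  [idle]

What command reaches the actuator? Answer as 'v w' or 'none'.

layer 0 (back_away) active — direct: (-1, -2)
layer 1 (escape) active — suppresses: (-2, 1)
layer 2 (seek_light) idle — unchanged: (-2, 1)
layer 3 (grasp) active — inhibits: none
layer 4 (wander) idle — unchanged: none
→ actuator none

none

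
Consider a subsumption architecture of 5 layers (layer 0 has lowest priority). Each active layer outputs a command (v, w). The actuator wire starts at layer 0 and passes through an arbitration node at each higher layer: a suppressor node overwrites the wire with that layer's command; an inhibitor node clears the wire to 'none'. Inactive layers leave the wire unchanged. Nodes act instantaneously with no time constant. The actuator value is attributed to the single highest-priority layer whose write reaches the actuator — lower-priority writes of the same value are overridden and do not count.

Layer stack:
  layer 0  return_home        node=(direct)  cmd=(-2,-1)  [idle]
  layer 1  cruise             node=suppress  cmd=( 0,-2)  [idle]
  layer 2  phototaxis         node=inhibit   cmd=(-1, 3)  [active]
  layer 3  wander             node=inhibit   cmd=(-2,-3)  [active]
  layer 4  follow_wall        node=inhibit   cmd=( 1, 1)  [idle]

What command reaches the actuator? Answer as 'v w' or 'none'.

none

[0] return_home off; wire := none
[1] cruise off; pass none
[2] phototaxis on (inhibit); wire := none
[3] wander on (inhibit); wire := none
[4] follow_wall off; pass none
output none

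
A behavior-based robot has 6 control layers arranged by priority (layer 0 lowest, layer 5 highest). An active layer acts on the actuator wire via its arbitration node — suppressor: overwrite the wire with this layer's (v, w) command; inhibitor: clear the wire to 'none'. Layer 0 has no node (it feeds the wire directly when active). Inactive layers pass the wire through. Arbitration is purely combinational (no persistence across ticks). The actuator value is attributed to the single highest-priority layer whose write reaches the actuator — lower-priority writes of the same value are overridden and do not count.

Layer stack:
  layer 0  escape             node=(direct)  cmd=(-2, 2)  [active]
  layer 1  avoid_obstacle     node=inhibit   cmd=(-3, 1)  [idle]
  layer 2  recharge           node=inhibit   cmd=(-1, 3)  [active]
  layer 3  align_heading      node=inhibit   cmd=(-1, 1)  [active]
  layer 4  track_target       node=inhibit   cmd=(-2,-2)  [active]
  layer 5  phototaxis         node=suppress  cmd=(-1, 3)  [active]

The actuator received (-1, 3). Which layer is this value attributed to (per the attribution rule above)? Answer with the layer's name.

layer 0 (escape) active — direct: (-2, 2)
layer 1 (avoid_obstacle) idle — unchanged: (-2, 2)
layer 2 (recharge) active — inhibits: none
layer 3 (align_heading) active — inhibits: none
layer 4 (track_target) active — inhibits: none
layer 5 (phototaxis) active — suppresses: (-1, 3)
→ actuator (-1, 3)
last writer: layer 5 = phototaxis

phototaxis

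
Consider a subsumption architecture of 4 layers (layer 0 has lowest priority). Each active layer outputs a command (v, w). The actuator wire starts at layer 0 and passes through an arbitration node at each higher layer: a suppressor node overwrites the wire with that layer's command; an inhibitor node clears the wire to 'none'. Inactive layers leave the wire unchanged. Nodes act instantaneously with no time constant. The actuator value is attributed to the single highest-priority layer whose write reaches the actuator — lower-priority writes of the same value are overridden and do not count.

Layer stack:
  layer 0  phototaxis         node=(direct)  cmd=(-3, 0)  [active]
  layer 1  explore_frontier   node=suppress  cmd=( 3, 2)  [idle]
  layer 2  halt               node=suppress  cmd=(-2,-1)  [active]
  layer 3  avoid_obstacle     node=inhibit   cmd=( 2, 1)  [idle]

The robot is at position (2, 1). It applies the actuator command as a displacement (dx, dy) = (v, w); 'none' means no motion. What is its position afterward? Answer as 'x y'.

[0] phototaxis on; wire := (-3, 0)
[1] explore_frontier off; pass (-3, 0)
[2] halt on (suppress); wire := (-2, -1)
[3] avoid_obstacle off; pass (-2, -1)
output (-2, -1)
position: (2, 1) + (-2, -1) = (0, 0)

0 0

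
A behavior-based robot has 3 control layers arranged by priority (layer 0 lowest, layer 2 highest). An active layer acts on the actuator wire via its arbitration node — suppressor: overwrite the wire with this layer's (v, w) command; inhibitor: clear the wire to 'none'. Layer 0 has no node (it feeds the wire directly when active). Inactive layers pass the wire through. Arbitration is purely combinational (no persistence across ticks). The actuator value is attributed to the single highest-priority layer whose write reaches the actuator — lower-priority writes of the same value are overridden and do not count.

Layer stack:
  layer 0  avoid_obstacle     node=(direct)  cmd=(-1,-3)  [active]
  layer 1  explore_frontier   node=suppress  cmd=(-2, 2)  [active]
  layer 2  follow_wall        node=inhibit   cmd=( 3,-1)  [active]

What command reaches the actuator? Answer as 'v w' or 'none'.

[0] avoid_obstacle on; wire := (-1, -3)
[1] explore_frontier on (suppress); wire := (-2, 2)
[2] follow_wall on (inhibit); wire := none
output none

none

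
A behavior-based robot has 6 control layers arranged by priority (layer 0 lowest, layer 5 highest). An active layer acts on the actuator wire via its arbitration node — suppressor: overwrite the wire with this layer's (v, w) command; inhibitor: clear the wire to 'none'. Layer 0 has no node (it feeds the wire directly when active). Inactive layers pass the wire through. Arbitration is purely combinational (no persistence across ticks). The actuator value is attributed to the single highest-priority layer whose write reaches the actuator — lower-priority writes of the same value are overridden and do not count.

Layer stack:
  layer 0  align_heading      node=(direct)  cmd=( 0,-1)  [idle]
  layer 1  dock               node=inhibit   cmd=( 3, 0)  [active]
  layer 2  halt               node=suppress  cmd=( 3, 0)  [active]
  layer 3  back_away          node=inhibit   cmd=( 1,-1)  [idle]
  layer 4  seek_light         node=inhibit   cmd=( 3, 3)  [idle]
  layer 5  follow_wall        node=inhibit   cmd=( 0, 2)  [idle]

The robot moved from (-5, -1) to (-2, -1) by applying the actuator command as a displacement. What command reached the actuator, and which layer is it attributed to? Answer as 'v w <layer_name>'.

3 0 halt

displacement = (-2, -1) − (-5, -1) = (3, 0)
layer 0 (align_heading) idle — none
layer 1 (dock) active — inhibits: none
layer 2 (halt) active — suppresses: (3, 0)
layer 3 (back_away) idle — unchanged: (3, 0)
layer 4 (seek_light) idle — unchanged: (3, 0)
layer 5 (follow_wall) idle — unchanged: (3, 0)
→ actuator (3, 0) — from layer 2 (halt)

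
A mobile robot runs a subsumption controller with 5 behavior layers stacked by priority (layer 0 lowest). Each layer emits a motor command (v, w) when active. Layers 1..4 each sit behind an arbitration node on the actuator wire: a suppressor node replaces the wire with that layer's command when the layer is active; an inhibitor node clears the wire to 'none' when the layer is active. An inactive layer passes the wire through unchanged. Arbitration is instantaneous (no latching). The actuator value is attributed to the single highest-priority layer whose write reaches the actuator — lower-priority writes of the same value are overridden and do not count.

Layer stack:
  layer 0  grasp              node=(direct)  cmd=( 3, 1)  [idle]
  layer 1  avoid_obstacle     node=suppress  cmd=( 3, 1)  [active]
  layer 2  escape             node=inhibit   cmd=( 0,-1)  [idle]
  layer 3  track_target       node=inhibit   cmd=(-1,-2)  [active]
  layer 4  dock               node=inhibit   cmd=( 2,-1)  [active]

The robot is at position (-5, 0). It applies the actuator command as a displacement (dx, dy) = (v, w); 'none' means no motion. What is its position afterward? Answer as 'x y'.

L0 grasp: idle → wire = none
L1 avoid_obstacle: active, suppressor → wire = (3, 1)
L2 escape: idle → wire stays (3, 1)
L3 track_target: active, inhibitor → wire = none
L4 dock: active, inhibitor → wire = none
actuator = none
position: (-5, 0) + none = (-5, 0)

-5 0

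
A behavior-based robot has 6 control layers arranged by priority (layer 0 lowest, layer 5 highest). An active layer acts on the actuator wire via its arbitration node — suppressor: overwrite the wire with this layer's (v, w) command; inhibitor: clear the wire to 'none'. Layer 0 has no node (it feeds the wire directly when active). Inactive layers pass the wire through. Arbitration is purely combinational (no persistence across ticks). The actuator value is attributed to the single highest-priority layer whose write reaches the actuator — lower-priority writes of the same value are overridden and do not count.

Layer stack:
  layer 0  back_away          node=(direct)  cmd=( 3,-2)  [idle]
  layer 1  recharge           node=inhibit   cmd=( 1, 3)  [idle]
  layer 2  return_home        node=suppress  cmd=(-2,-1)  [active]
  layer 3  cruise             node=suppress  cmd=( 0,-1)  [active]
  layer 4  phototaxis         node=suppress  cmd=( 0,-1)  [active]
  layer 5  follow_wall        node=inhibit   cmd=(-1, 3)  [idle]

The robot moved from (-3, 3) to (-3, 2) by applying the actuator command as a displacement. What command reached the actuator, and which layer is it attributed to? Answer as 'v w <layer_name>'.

displacement = (-3, 2) − (-3, 3) = (0, -1)
layer 0 (back_away) idle — none
layer 1 (recharge) idle — unchanged: none
layer 2 (return_home) active — suppresses: (-2, -1)
layer 3 (cruise) active — suppresses: (0, -1)
layer 4 (phototaxis) active — suppresses: (0, -1)
layer 5 (follow_wall) idle — unchanged: (0, -1)
→ actuator (0, -1) — from layer 4 (phototaxis)

0 -1 phototaxis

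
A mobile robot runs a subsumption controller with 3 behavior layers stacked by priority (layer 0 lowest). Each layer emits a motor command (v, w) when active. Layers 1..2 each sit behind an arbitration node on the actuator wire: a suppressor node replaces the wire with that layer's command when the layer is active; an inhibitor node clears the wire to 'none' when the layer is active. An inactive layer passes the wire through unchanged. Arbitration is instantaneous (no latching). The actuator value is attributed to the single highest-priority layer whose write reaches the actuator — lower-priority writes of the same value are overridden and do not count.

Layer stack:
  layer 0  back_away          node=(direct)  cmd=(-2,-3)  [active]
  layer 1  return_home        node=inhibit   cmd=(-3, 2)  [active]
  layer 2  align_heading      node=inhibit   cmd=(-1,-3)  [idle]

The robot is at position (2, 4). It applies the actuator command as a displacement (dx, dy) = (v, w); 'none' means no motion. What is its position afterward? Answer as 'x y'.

layer 0 (back_away) active — direct: (-2, -3)
layer 1 (return_home) active — inhibits: none
layer 2 (align_heading) idle — unchanged: none
→ actuator none
position: (2, 4) + none = (2, 4)

2 4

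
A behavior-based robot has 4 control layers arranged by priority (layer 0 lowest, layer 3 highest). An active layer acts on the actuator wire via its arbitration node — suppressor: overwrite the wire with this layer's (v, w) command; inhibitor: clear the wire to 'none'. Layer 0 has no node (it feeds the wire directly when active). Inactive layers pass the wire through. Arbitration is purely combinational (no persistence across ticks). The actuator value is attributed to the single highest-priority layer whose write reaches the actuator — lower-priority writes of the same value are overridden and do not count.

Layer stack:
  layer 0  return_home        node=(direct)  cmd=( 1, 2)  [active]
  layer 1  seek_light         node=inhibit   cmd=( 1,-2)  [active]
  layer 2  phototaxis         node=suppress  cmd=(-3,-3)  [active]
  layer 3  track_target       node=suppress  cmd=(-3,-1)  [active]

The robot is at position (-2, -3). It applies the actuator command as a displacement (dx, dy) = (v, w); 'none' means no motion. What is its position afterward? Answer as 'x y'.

layer 0 (return_home) active — direct: (1, 2)
layer 1 (seek_light) active — inhibits: none
layer 2 (phototaxis) active — suppresses: (-3, -3)
layer 3 (track_target) active — suppresses: (-3, -1)
→ actuator (-3, -1)
position: (-2, -3) + (-3, -1) = (-5, -4)

-5 -4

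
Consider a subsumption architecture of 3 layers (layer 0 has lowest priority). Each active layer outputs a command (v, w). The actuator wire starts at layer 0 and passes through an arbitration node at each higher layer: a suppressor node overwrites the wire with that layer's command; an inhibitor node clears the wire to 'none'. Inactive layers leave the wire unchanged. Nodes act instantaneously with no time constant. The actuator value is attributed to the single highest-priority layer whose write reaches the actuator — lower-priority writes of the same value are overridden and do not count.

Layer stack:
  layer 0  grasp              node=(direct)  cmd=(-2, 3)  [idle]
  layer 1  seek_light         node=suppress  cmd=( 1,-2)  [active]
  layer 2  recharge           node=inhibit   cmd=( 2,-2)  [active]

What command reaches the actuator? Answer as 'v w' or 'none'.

layer 0 (grasp) idle — none
layer 1 (seek_light) active — suppresses: (1, -2)
layer 2 (recharge) active — inhibits: none
→ actuator none

none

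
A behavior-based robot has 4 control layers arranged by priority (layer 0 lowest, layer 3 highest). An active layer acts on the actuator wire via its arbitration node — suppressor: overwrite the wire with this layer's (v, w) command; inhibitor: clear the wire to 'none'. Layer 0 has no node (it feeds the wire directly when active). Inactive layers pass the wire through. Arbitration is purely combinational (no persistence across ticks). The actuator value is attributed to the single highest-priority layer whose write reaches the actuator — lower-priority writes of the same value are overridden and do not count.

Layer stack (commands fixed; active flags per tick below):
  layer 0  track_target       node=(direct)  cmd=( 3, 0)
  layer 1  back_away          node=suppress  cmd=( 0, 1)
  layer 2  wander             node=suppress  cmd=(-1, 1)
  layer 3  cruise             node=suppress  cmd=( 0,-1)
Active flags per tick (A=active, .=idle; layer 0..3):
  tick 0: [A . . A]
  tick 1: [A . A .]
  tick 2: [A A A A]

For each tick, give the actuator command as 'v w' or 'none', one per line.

0 -1
-1 1
0 -1

tick 0:
  [0] track_target on; wire := (3, 0)
  [1] back_away off; pass (3, 0)
  [2] wander off; pass (3, 0)
  [3] cruise on (suppress); wire := (0, -1)
  output (0, -1)
tick 1:
  [0] track_target on; wire := (3, 0)
  [1] back_away off; pass (3, 0)
  [2] wander on (suppress); wire := (-1, 1)
  [3] cruise off; pass (-1, 1)
  output (-1, 1)
tick 2:
  [0] track_target on; wire := (3, 0)
  [1] back_away on (suppress); wire := (0, 1)
  [2] wander on (suppress); wire := (-1, 1)
  [3] cruise on (suppress); wire := (0, -1)
  output (0, -1)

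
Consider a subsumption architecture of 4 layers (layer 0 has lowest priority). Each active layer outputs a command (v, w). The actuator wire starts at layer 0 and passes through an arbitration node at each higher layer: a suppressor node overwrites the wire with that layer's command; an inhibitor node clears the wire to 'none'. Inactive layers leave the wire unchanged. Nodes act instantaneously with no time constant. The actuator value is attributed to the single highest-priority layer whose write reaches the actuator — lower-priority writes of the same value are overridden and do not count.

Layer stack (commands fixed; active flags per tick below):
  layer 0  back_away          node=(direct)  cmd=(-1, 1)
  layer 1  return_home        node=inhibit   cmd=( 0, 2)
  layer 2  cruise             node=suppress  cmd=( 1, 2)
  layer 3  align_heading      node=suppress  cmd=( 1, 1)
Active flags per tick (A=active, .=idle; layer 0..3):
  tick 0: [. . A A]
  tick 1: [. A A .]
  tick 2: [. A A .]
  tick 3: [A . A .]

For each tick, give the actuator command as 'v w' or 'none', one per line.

1 1
1 2
1 2
1 2

tick 0:
  layer 0 (back_away) idle — none
  layer 1 (return_home) idle — unchanged: none
  layer 2 (cruise) active — suppresses: (1, 2)
  layer 3 (align_heading) active — suppresses: (1, 1)
  → actuator (1, 1)
tick 1:
  layer 0 (back_away) idle — none
  layer 1 (return_home) active — inhibits: none
  layer 2 (cruise) active — suppresses: (1, 2)
  layer 3 (align_heading) idle — unchanged: (1, 2)
  → actuator (1, 2)
tick 2:
  layer 0 (back_away) idle — none
  layer 1 (return_home) active — inhibits: none
  layer 2 (cruise) active — suppresses: (1, 2)
  layer 3 (align_heading) idle — unchanged: (1, 2)
  → actuator (1, 2)
tick 3:
  layer 0 (back_away) active — direct: (-1, 1)
  layer 1 (return_home) idle — unchanged: (-1, 1)
  layer 2 (cruise) active — suppresses: (1, 2)
  layer 3 (align_heading) idle — unchanged: (1, 2)
  → actuator (1, 2)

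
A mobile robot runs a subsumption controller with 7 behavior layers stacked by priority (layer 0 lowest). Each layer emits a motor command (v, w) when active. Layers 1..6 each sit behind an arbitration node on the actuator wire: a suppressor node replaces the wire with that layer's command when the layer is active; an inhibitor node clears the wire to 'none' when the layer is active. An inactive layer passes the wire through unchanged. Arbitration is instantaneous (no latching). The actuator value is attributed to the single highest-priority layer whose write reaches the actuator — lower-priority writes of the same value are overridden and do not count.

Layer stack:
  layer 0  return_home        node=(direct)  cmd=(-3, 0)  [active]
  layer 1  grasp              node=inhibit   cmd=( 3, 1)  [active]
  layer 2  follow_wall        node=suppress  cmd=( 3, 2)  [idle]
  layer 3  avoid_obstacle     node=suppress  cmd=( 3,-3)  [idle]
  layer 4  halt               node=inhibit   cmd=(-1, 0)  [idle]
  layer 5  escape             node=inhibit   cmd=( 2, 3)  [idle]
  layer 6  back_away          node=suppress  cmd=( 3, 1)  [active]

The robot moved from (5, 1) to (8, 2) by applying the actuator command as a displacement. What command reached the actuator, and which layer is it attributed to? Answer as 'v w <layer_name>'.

3 1 back_away

displacement = (8, 2) − (5, 1) = (3, 1)
[0] return_home on; wire := (-3, 0)
[1] grasp on (inhibit); wire := none
[2] follow_wall off; pass none
[3] avoid_obstacle off; pass none
[4] halt off; pass none
[5] escape off; pass none
[6] back_away on (suppress); wire := (3, 1)
output (3, 1) — from layer 6 (back_away)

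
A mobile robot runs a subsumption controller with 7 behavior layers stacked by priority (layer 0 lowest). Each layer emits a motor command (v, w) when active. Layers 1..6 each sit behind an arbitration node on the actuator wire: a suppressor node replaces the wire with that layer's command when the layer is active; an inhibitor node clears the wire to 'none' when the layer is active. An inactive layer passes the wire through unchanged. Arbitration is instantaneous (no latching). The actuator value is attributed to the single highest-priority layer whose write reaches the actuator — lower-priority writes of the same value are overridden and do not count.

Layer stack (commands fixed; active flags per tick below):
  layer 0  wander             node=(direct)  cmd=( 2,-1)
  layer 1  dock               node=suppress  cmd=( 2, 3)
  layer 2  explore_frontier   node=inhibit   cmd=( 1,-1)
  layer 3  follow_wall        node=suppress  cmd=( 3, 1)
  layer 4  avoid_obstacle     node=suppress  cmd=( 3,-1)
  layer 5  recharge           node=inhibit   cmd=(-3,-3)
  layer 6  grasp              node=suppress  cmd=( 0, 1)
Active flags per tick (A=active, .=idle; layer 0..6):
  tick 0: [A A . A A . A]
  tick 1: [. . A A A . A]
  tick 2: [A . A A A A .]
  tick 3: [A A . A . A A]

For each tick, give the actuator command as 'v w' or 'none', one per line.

0 1
0 1
none
0 1

tick 0:
  [0] wander on; wire := (2, -1)
  [1] dock on (suppress); wire := (2, 3)
  [2] explore_frontier off; pass (2, 3)
  [3] follow_wall on (suppress); wire := (3, 1)
  [4] avoid_obstacle on (suppress); wire := (3, -1)
  [5] recharge off; pass (3, -1)
  [6] grasp on (suppress); wire := (0, 1)
  output (0, 1)
tick 1:
  [0] wander off; wire := none
  [1] dock off; pass none
  [2] explore_frontier on (inhibit); wire := none
  [3] follow_wall on (suppress); wire := (3, 1)
  [4] avoid_obstacle on (suppress); wire := (3, -1)
  [5] recharge off; pass (3, -1)
  [6] grasp on (suppress); wire := (0, 1)
  output (0, 1)
tick 2:
  [0] wander on; wire := (2, -1)
  [1] dock off; pass (2, -1)
  [2] explore_frontier on (inhibit); wire := none
  [3] follow_wall on (suppress); wire := (3, 1)
  [4] avoid_obstacle on (suppress); wire := (3, -1)
  [5] recharge on (inhibit); wire := none
  [6] grasp off; pass none
  output none
tick 3:
  [0] wander on; wire := (2, -1)
  [1] dock on (suppress); wire := (2, 3)
  [2] explore_frontier off; pass (2, 3)
  [3] follow_wall on (suppress); wire := (3, 1)
  [4] avoid_obstacle off; pass (3, 1)
  [5] recharge on (inhibit); wire := none
  [6] grasp on (suppress); wire := (0, 1)
  output (0, 1)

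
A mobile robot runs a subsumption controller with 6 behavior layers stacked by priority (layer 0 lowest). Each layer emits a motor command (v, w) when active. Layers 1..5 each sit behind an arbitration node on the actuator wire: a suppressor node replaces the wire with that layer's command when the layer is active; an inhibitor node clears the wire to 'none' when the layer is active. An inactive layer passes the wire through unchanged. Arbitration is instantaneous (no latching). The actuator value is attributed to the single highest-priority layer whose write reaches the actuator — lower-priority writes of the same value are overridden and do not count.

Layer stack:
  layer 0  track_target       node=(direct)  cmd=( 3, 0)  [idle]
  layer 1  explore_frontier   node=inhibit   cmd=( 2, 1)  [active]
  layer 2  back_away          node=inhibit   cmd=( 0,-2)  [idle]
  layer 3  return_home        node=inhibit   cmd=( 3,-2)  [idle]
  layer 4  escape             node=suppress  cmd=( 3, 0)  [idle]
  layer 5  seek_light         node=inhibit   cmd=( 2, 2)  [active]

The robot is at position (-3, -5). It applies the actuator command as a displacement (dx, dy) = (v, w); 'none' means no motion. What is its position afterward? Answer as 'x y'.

-3 -5

[0] track_target off; wire := none
[1] explore_frontier on (inhibit); wire := none
[2] back_away off; pass none
[3] return_home off; pass none
[4] escape off; pass none
[5] seek_light on (inhibit); wire := none
output none
position: (-3, -5) + none = (-3, -5)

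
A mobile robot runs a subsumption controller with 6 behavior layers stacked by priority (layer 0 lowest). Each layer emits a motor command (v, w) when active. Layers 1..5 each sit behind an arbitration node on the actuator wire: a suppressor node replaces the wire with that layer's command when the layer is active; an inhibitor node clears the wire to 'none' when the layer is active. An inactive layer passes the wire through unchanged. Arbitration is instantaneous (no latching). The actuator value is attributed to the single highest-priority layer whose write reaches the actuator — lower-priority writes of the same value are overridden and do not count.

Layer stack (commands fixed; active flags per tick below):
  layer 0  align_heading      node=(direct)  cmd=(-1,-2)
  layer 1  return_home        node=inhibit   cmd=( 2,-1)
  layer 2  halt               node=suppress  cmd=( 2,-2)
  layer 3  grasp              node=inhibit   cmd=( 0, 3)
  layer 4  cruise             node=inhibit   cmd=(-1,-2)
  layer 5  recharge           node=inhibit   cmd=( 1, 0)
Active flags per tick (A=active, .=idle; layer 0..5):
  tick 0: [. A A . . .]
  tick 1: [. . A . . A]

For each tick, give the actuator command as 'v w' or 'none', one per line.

tick 0:
  L0 align_heading: idle → wire = none
  L1 return_home: active, inhibitor → wire = none
  L2 halt: active, suppressor → wire = (2, -2)
  L3 grasp: idle → wire stays (2, -2)
  L4 cruise: idle → wire stays (2, -2)
  L5 recharge: idle → wire stays (2, -2)
  actuator = (2, -2)
tick 1:
  L0 align_heading: idle → wire = none
  L1 return_home: idle → wire stays none
  L2 halt: active, suppressor → wire = (2, -2)
  L3 grasp: idle → wire stays (2, -2)
  L4 cruise: idle → wire stays (2, -2)
  L5 recharge: active, inhibitor → wire = none
  actuator = none

2 -2
none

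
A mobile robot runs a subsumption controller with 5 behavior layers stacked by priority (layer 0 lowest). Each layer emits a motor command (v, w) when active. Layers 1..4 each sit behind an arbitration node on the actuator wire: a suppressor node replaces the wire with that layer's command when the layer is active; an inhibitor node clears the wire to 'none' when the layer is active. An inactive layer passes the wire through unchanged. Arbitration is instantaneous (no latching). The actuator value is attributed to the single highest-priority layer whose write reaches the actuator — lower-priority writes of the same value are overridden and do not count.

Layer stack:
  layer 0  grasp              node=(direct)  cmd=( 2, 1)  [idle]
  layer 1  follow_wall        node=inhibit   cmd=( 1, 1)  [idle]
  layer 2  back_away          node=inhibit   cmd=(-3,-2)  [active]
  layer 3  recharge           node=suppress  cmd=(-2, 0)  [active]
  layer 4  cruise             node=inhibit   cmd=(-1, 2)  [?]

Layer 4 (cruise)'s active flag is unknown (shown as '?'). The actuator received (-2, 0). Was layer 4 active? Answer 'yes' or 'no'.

no

If layer 4 is active=yes:
  actuator would be none
If layer 4 is active=no:
  actuator would be (-2, 0)
Observed (-2, 0), so layer 4 was idle.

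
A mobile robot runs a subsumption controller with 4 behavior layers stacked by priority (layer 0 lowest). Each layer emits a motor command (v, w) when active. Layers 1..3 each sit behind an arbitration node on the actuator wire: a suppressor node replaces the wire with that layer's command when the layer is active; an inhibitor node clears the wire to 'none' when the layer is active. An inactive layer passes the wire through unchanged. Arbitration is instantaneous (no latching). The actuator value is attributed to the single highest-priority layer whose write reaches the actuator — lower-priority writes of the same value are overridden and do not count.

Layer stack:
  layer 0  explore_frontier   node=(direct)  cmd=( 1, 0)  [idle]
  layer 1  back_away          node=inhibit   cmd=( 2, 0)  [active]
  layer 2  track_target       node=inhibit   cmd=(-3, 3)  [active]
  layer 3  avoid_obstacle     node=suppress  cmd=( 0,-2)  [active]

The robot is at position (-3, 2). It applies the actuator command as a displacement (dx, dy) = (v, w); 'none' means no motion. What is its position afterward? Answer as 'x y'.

-3 0

[0] explore_frontier off; wire := none
[1] back_away on (inhibit); wire := none
[2] track_target on (inhibit); wire := none
[3] avoid_obstacle on (suppress); wire := (0, -2)
output (0, -2)
position: (-3, 2) + (0, -2) = (-3, 0)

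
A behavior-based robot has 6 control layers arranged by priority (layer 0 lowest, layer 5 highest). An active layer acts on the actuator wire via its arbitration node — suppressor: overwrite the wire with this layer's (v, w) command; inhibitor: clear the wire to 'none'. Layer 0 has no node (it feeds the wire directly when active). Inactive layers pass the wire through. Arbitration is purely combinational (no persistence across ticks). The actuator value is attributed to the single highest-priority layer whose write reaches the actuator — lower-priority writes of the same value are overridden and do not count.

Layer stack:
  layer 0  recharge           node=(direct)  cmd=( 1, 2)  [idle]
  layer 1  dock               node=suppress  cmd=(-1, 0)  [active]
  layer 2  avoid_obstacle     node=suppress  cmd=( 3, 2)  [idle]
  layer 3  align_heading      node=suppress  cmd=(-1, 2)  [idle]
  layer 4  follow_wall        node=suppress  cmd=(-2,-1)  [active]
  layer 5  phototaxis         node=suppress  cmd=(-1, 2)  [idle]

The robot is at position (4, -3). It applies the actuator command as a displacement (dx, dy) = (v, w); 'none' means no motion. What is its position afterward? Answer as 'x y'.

2 -4

[0] recharge off; wire := none
[1] dock on (suppress); wire := (-1, 0)
[2] avoid_obstacle off; pass (-1, 0)
[3] align_heading off; pass (-1, 0)
[4] follow_wall on (suppress); wire := (-2, -1)
[5] phototaxis off; pass (-2, -1)
output (-2, -1)
position: (4, -3) + (-2, -1) = (2, -4)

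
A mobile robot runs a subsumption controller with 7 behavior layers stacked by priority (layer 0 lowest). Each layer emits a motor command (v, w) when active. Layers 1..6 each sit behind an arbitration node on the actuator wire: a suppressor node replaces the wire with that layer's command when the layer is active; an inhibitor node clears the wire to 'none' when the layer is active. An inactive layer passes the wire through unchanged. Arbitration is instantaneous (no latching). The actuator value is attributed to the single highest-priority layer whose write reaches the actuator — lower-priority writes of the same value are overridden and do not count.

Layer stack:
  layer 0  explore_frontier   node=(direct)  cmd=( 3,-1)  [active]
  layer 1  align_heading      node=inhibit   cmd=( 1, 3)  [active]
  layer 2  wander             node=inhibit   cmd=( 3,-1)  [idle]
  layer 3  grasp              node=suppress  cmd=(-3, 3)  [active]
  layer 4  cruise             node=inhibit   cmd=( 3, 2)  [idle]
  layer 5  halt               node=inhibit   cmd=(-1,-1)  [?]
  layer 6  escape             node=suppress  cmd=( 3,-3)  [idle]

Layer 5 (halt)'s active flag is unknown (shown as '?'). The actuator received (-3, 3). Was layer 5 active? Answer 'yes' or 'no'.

no

If layer 5 is active=yes:
  actuator would be none
If layer 5 is active=no:
  actuator would be (-3, 3)
Observed (-3, 3), so layer 5 was idle.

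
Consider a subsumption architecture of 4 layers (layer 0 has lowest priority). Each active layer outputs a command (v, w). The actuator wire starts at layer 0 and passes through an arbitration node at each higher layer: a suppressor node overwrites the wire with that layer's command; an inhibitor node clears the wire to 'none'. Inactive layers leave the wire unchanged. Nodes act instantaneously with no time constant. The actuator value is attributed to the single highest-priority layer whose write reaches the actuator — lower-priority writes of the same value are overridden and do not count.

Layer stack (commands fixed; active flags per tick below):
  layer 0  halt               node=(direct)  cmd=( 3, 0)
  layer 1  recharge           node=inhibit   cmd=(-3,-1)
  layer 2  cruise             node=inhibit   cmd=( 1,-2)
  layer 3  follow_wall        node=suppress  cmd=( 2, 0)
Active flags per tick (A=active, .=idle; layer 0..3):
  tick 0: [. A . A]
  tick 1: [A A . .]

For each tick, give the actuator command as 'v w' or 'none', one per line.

2 0
none

tick 0:
  [0] halt off; wire := none
  [1] recharge on (inhibit); wire := none
  [2] cruise off; pass none
  [3] follow_wall on (suppress); wire := (2, 0)
  output (2, 0)
tick 1:
  [0] halt on; wire := (3, 0)
  [1] recharge on (inhibit); wire := none
  [2] cruise off; pass none
  [3] follow_wall off; pass none
  output none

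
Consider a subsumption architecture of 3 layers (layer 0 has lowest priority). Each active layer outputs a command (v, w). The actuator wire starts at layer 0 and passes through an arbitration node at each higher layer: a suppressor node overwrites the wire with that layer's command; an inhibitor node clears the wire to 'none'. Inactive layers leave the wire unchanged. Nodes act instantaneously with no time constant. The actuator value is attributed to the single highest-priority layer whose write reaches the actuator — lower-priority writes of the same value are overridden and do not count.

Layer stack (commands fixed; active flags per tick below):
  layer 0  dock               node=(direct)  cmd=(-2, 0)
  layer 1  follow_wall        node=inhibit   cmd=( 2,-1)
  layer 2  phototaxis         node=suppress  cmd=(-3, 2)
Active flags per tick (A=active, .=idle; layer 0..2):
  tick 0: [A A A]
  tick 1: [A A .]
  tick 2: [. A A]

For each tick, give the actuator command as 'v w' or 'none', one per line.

-3 2
none
-3 2

tick 0:
  L0 dock: active, feeds wire = (-2, 0)
  L1 follow_wall: active, inhibitor → wire = none
  L2 phototaxis: active, suppressor → wire = (-3, 2)
  actuator = (-3, 2)
tick 1:
  L0 dock: active, feeds wire = (-2, 0)
  L1 follow_wall: active, inhibitor → wire = none
  L2 phototaxis: idle → wire stays none
  actuator = none
tick 2:
  L0 dock: idle → wire = none
  L1 follow_wall: active, inhibitor → wire = none
  L2 phototaxis: active, suppressor → wire = (-3, 2)
  actuator = (-3, 2)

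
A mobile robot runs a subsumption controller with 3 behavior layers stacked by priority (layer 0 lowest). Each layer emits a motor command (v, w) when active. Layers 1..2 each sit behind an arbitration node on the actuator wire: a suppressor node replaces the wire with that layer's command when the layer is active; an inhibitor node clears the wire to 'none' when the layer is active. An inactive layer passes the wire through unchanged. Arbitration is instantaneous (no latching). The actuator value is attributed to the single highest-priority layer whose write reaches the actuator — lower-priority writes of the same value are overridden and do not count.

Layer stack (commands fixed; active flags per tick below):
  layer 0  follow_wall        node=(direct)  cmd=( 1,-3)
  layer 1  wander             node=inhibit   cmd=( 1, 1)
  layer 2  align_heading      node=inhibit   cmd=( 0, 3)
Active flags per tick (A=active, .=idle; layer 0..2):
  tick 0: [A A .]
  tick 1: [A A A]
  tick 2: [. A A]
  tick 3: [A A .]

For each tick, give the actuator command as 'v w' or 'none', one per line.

none
none
none
none

tick 0:
  [0] follow_wall on; wire := (1, -3)
  [1] wander on (inhibit); wire := none
  [2] align_heading off; pass none
  output none
tick 1:
  [0] follow_wall on; wire := (1, -3)
  [1] wander on (inhibit); wire := none
  [2] align_heading on (inhibit); wire := none
  output none
tick 2:
  [0] follow_wall off; wire := none
  [1] wander on (inhibit); wire := none
  [2] align_heading on (inhibit); wire := none
  output none
tick 3:
  [0] follow_wall on; wire := (1, -3)
  [1] wander on (inhibit); wire := none
  [2] align_heading off; pass none
  output none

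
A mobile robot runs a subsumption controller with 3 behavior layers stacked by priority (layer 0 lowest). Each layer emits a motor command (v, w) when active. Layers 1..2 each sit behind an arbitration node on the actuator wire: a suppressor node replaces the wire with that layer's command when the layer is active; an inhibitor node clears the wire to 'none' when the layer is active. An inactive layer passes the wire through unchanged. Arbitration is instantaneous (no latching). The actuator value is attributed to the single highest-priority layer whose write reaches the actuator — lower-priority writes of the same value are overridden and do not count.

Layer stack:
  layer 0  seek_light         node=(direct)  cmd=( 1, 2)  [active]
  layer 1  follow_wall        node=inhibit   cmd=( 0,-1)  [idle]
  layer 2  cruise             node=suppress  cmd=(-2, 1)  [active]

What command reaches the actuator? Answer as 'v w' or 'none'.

layer 0 (seek_light) active — direct: (1, 2)
layer 1 (follow_wall) idle — unchanged: (1, 2)
layer 2 (cruise) active — suppresses: (-2, 1)
→ actuator (-2, 1)

-2 1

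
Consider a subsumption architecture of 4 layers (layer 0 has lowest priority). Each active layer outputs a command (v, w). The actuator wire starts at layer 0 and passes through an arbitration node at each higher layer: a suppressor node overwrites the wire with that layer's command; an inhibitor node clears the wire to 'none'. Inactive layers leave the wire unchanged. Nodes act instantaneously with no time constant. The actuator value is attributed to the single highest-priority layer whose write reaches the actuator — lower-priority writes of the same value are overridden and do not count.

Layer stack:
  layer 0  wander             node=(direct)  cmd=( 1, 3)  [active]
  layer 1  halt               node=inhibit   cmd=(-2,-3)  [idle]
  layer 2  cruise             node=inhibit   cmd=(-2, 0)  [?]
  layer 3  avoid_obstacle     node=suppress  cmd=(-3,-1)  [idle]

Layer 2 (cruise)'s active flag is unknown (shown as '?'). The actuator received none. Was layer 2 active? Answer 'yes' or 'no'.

yes

If layer 2 is active=yes:
  actuator would be none
If layer 2 is active=no:
  actuator would be (1, 3)
Observed none, so layer 2 was active.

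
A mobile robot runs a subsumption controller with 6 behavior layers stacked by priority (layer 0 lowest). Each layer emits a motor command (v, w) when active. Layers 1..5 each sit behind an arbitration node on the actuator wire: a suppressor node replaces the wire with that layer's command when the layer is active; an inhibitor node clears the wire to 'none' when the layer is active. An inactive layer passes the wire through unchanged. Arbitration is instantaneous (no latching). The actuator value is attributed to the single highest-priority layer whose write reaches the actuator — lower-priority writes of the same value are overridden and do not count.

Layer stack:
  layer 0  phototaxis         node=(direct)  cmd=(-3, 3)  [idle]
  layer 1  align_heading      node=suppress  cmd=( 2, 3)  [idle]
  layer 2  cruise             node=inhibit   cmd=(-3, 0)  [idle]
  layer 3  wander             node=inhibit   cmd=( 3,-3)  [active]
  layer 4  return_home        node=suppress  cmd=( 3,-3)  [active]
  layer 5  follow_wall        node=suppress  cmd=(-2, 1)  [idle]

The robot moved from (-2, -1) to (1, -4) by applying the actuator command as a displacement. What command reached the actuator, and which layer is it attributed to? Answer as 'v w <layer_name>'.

displacement = (1, -4) − (-2, -1) = (3, -3)
L0 phototaxis: idle → wire = none
L1 align_heading: idle → wire stays none
L2 cruise: idle → wire stays none
L3 wander: active, inhibitor → wire = none
L4 return_home: active, suppressor → wire = (3, -3)
L5 follow_wall: idle → wire stays (3, -3)
actuator = (3, -3) — from layer 4 (return_home)

3 -3 return_home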